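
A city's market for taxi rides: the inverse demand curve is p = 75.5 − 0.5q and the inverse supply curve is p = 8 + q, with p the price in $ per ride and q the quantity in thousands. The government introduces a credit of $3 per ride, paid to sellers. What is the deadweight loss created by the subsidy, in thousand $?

Rewrite in direct form: qd = 151 − 2p and qs = p − 8.
Before the subsidy: set 151 − 2p = p − 8 → p* = $53, q* = 45.
With a per-unit subsidy paid to sellers, each receives p + 3 per unit sold, so supply becomes qs = (p + 3) − 8.
New equilibrium: consumers pay $52, sellers receive $55, q = 47. (Wedge: pb − ps = −3.)
Quantity rises by |ΔQ| = |45 − 47| = 2.
DWL = ½ · t · |ΔQ| = ½ · 3 · 2 = $3.

Deadweight loss = $3 thousand.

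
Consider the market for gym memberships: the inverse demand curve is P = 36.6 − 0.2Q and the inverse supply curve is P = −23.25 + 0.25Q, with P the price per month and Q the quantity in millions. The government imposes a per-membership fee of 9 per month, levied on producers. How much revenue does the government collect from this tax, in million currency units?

Rewrite in direct form: Qd = 183 − 5P and Qs = 4P + 93.
Without the tax, 183 − 5P = 4P + 93 gives 9P = 90, so P* = 10 and Q* = 133.
With the tax collected from producers, supply shifts: Qs = 4(P − 9) + 93.
New equilibrium: buyers pay 14, producers receive 5, Q = 113. (Wedge: Pb − Ps = 9.)
Revenue = t · Q = 9 · 113 = 1017.

Tax revenue = 1017 million.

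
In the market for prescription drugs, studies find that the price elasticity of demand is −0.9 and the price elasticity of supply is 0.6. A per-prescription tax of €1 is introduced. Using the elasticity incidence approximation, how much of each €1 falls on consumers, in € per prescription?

Incidence ratio: consumers' share ≈ εs / (εs + |εd|) = 0.6 / (0.6 + 0.9) = 0.4.
So consumers bear ≈ 0.4 × €1 = €0.4; producers bear €0.6.

Consumers bear ≈ €0.4 per prescription.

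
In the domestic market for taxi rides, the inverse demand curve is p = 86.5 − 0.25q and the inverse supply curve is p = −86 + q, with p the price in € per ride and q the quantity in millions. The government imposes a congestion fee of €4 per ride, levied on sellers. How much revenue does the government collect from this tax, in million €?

Rewrite in direct form: qd = 346 − 4p and qs = p + 86.
Before the tax: set 346 − 4p = p + 86 → p* = €52, q* = 138.
With the tax collected from sellers, supply shifts: qs = (p − 4) + 86.
New equilibrium: buyers pay €52.8, sellers receive €48.8, q = 134.8. (Wedge: pb − ps = 4.)
Revenue = t · Q = 4 · 134.8 = €539.2.

Tax revenue = €539.2 million.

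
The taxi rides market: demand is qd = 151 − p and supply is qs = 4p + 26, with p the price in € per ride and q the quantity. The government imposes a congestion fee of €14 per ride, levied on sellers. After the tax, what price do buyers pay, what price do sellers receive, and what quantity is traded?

Buyers pay €36.2; sellers receive €22.2; quantity = 114.8.

Without the tax, 151 − p = 4p + 26 gives 5p = 125, so p* = €25 and q* = 126.
With the tax collected from sellers, supply shifts: qs = 4(p − 14) + 26.
Solving gives q = 114.8 with buyers paying €36.2 and sellers receiving €22.2 (the €14 wedge).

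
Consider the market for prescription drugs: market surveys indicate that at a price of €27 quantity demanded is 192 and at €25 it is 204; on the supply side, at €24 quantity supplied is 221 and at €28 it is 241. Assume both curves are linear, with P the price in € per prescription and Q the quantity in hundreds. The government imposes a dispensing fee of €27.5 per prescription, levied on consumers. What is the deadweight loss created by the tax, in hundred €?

Demand slope: (204 − 192)/(25 − 27) = -6, so Qd = 354 − 6P.
Supply slope: (241 − 221)/(28 − 24) = 5, so Qs = 5P + 101.
Without the tax, 354 − 6P = 5P + 101 gives 11P = 253, so P* = €23 and Q* = 216.
With the tax collected from consumers, demand (in seller-price terms) shifts: Qd = 354 − 6(P + 27.5).
New equilibrium: consumers pay €35.5, producers receive €8, Q = 141. (Wedge: Pb − Ps = 27.5.)
Quantity falls by |ΔQ| = |216 − 141| = 75.
DWL = ½ · t · |ΔQ| = ½ · 27.5 · 75 = €1031.25.

Deadweight loss = €1031.25 hundred.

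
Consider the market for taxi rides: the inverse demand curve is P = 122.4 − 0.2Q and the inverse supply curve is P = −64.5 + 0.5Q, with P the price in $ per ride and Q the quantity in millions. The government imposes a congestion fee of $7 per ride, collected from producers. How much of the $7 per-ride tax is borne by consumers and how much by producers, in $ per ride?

Inverting to Q(P) form: Qd = 612 − 5P; Qs = 2P + 129.
Without the tax, 612 − 5P = 2P + 129 gives 7P = 483, so P* = $69 and Q* = 267.
With the tax collected from producers, supply shifts: Qs = 2(P − 7) + 129.
New equilibrium: consumers pay $71, producers receive $64, Q = 257. (Wedge: Pb − Ps = 7.)
Burden on consumers: $2; on producers: $5. (They sum to $7.)
The less price-elastic side of the market bears the larger share of a per-unit tax.

Consumers bear $2 per ride; producers bear $5 per ride.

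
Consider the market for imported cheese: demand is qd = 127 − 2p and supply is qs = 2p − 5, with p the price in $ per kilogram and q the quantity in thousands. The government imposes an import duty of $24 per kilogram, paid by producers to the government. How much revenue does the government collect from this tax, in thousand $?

Without the tax, 127 − 2p = 2p − 5 gives 4p = 132, so p* = $33 and q* = 61.
With the tax collected from producers, supply shifts: qs = 2(p − 24) − 5.
Solving gives q = 37 with buyers paying $45 and producers receiving $21 (the $24 wedge).
Revenue = t · Q = 24 · 37 = $888.

Tax revenue = $888 thousand.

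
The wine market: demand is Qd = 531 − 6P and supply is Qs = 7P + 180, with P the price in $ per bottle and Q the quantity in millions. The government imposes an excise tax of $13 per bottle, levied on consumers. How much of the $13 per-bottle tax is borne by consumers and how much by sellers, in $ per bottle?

Consumers bear $7 per bottle; sellers bear $6 per bottle.

Without the tax, 531 − 6P = 7P + 180 gives 13P = 351, so P* = $27 and Q* = 369.
With the tax collected from consumers, demand (in seller-price terms) shifts: Qd = 531 − 6(P + 13).
New equilibrium: consumers pay $34, sellers receive $21, Q = 327. (Wedge: Pb − Ps = 13.)
Burden on consumers: $7; on sellers: $6. (They sum to $13.)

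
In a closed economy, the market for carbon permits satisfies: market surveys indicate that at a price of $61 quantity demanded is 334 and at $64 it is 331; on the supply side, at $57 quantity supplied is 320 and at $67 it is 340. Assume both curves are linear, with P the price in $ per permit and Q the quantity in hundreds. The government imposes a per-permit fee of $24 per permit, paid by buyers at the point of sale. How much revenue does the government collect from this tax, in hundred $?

Tax revenue = $7584 hundred.

Demand slope: (331 − 334)/(64 − 61) = -1, so Qd = 395 − P.
Supply slope: (340 − 320)/(67 − 57) = 2, so Qs = 2P + 206.
Without the tax, 395 − P = 2P + 206 gives 3P = 189, so P* = $63 and Q* = 332.
With the tax collected from buyers, demand (in seller-price terms) shifts: Qd = 395 − (P + 24).
Solving gives Q = 316 with buyers paying $79 and producers receiving $55 (the $24 wedge).
Revenue = t · Q = 24 · 316 = $7584.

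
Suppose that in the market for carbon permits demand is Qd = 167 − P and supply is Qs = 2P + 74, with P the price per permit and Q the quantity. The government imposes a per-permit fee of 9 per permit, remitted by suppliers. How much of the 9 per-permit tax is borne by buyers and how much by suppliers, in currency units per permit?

Without the tax, 167 − P = 2P + 74 gives 3P = 93, so P* = 31 and Q* = 136.
With the tax collected from suppliers, supply shifts: Qs = 2(P − 9) + 74.
New equilibrium: buyers pay 37, suppliers receive 28, Q = 130. (Wedge: Pb − Ps = 9.)
Burden on buyers: 6; on suppliers: 3. (They sum to 9.)

Buyers bear 6 per permit; suppliers bear 3 per permit.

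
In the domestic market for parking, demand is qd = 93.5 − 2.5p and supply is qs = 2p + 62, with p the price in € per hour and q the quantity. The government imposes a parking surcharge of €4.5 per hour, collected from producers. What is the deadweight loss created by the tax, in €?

Deadweight loss = €11.25.

Without the tax, 93.5 − 2.5p = 2p + 62 gives 4.5p = 31.5, so p* = €7 and q* = 76.
With the tax collected from producers, supply shifts: qs = 2(p − 4.5) + 62.
Solving gives q = 71 with consumers paying €9 and producers receiving €4.5 (the €4.5 wedge).
Quantity falls by |ΔQ| = |76 − 71| = 5.
DWL = ½ · t · |ΔQ| = ½ · 4.5 · 5 = €11.25.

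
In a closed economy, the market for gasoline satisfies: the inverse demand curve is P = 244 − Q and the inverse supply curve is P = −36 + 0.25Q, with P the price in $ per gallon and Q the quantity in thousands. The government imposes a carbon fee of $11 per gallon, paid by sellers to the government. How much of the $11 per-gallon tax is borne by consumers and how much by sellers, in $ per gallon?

Rewrite in direct form: Qd = 244 − P and Qs = 4P + 144.
Without the tax, 244 − P = 4P + 144 gives 5P = 100, so P* = $20 and Q* = 224.
With the tax collected from sellers, supply shifts: Qs = 4(P − 11) + 144.
New equilibrium: consumers pay $28.8, sellers receive $17.8, Q = 215.2. (Wedge: Pb − Ps = 11.)
Burden on consumers: $8.8; on sellers: $2.2. (They sum to $11.)

Consumers bear $8.8 per gallon; sellers bear $2.2 per gallon.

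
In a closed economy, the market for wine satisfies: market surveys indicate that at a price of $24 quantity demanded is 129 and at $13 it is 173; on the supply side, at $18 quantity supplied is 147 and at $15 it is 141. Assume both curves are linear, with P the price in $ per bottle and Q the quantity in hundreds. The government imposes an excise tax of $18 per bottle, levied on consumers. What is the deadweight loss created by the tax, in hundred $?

Demand slope: (173 − 129)/(13 − 24) = -4, so Qd = 225 − 4P.
Supply slope: (141 − 147)/(15 − 18) = 2, so Qs = 2P + 111.
Without the tax, 225 − 4P = 2P + 111 gives 6P = 114, so P* = $19 and Q* = 149.
With the tax collected from consumers, demand (in seller-price terms) shifts: Qd = 225 − 4(P + 18).
New equilibrium: consumers pay $25, sellers receive $7, Q = 125. (Wedge: Pb − Ps = 18.)
Quantity falls by |ΔQ| = |149 − 125| = 24.
DWL = ½ · t · |ΔQ| = ½ · 18 · 24 = $216.

Deadweight loss = $216 hundred.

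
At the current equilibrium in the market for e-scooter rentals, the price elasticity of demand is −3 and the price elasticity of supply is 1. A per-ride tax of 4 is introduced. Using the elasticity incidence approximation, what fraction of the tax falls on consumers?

Consumers' share ≈ 0.25.

Incidence ratio: consumers' share ≈ εs / (εs + |εd|) = 1 / (1 + 3) = 0.25.
Supply is the less elastic side, so consumers bear the smaller share.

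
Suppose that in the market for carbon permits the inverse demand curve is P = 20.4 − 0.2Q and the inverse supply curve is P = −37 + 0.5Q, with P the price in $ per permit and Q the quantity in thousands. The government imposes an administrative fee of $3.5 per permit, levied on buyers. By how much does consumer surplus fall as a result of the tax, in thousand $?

Consumer surplus falls by $79.5 thousand.

Rewrite in direct form: Qd = 102 − 5P and Qs = 2P + 74.
Without the tax, 102 − 5P = 2P + 74 gives 7P = 28, so P* = $4 and Q* = 82.
With the tax collected from buyers, demand (in seller-price terms) shifts: Qd = 102 − 5(P + 3.5).
Solving gives Q = 77 with buyers paying $5 and suppliers receiving $1.5 (the $3.5 wedge).
ΔCS is the trapezoid between Q = 77 and Q = 82 of height $1: ½ · (82 + 77) · 1 = $79.5.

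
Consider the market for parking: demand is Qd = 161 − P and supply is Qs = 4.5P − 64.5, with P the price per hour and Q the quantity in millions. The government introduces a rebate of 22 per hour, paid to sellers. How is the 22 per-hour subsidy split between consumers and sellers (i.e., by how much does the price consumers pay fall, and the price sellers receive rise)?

Before the subsidy: set 161 − P = 4.5P − 64.5 → P* = 41, Q* = 120.
With a per-unit subsidy paid to sellers, each receives P + 22 per unit sold, so supply becomes Qs = 4.5(P + 22) − 64.5.
New equilibrium: consumers pay 23, sellers receive 45, Q = 138. (Wedge: Pb − Ps = −22.)
Gain to consumers: 18; to sellers: 4. (They sum to 22.)

Consumers gain 18 per hour; sellers gain 4 per hour.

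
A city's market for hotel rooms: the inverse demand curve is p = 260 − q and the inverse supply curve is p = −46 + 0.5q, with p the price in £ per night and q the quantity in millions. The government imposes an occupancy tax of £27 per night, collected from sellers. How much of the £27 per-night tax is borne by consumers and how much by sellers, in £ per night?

Consumers bear £18 per night; sellers bear £9 per night.

Rewrite in direct form: qd = 260 − p and qs = 2p + 92.
Before the tax: set 260 − p = 2p + 92 → p* = £56, q* = 204.
With the tax collected from sellers, supply shifts: qs = 2(p − 27) + 92.
New equilibrium: consumers pay £74, sellers receive £47, q = 186. (Wedge: pb − ps = 27.)
Burden on consumers: £18; on sellers: £9. (They sum to £27.)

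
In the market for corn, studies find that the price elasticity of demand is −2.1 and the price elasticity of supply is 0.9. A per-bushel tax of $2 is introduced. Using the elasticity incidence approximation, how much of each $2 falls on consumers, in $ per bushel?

Incidence ratio: consumers' share ≈ εs / (εs + |εd|) = 0.9 / (0.9 + 2.1) = 0.3.
So consumers bear ≈ 0.3 × $2 = $0.6; suppliers bear $1.4.

Consumers bear ≈ $0.6 per bushel.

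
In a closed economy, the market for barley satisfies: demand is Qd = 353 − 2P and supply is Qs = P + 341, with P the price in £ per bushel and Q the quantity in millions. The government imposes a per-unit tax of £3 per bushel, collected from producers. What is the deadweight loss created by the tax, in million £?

Before the tax: set 353 − 2P = P + 341 → P* = £4, Q* = 345.
With the tax collected from producers, supply shifts: Qs = (P − 3) + 341.
New equilibrium: buyers pay £5, producers receive £2, Q = 343. (Wedge: Pb − Ps = 3.)
Quantity falls by |ΔQ| = |345 − 343| = 2.
DWL = ½ · t · |ΔQ| = ½ · 3 · 2 = £3.

Deadweight loss = £3 million.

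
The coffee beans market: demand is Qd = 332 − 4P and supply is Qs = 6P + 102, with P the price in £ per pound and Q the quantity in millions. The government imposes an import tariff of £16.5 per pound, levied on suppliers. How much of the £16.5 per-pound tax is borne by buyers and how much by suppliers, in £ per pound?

Buyers bear £9.9 per pound; suppliers bear £6.6 per pound.

Without the tax, 332 − 4P = 6P + 102 gives 10P = 230, so P* = £23 and Q* = 240.
With the tax collected from suppliers, supply shifts: Qs = 6(P − 16.5) + 102.
Solving gives Q = 200.4 with buyers paying £32.9 and suppliers receiving £16.4 (the £16.5 wedge).
Burden on buyers: £9.9; on suppliers: £6.6. (They sum to £16.5.)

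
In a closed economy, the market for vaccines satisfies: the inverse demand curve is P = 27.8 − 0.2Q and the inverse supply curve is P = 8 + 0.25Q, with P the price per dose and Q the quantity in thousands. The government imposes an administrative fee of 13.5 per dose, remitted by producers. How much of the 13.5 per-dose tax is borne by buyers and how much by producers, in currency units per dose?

Rewrite in direct form: Qd = 139 − 5P and Qs = 4P − 32.
Before the tax: set 139 − 5P = 4P − 32 → P* = 19, Q* = 44.
With the tax collected from producers, supply shifts: Qs = 4(P − 13.5) − 32.
Solving gives Q = 14 with buyers paying 25 and producers receiving 11.5 (the 13.5 wedge).
Burden on buyers: 6; on producers: 7.5. (They sum to 13.5.)
The less price-elastic side of the market bears the larger share of a per-unit tax.

Buyers bear 6 per dose; producers bear 7.5 per dose.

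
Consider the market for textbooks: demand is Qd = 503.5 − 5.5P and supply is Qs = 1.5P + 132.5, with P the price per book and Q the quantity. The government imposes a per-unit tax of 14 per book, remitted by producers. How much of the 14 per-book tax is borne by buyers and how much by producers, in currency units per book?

Buyers bear 3 per book; producers bear 11 per book.

Without the tax, 503.5 − 5.5P = 1.5P + 132.5 gives 7P = 371, so P* = 53 and Q* = 212.
With the tax collected from producers, supply shifts: Qs = 1.5(P − 14) + 132.5.
Solving gives Q = 195.5 with buyers paying 56 and producers receiving 42 (the 14 wedge).
Burden on buyers: 3; on producers: 11. (They sum to 14.)
The less price-elastic side of the market bears the larger share of a per-unit tax.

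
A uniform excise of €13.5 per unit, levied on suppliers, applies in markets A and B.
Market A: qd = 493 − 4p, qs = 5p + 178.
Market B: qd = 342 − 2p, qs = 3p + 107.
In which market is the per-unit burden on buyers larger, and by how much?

Market A: pre-tax p* = €35, q* = 353; post-tax q = 323; per-unit burden on buyers = €7.5.
Market B: pre-tax p* = €47, q* = 248; post-tax q = 231.8; per-unit burden on buyers = €8.1.
Difference: €7.5 vs €8.1 → market B is larger by €0.6.

Market B, by €0.6.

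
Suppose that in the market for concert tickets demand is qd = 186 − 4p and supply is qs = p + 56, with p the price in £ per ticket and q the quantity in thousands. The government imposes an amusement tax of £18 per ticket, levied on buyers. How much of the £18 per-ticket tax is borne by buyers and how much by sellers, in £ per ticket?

Before the tax: set 186 − 4p = p + 56 → p* = £26, q* = 82.
With the tax collected from buyers, demand (in seller-price terms) shifts: qd = 186 − 4(p + 18).
Solving gives q = 67.6 with buyers paying £29.6 and sellers receiving £11.6 (the £18 wedge).
Burden on buyers: £3.6; on sellers: £14.4. (They sum to £18.)

Buyers bear £3.6 per ticket; sellers bear £14.4 per ticket.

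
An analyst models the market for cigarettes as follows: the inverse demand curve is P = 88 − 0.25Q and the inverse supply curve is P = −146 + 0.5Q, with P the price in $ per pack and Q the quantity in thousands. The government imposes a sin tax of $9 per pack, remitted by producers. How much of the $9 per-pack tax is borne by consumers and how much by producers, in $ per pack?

Consumers bear $3 per pack; producers bear $6 per pack.

Inverting to Q(P) form: Qd = 352 − 4P; Qs = 2P + 292.
Without the tax, 352 − 4P = 2P + 292 gives 6P = 60, so P* = $10 and Q* = 312.
With the tax collected from producers, supply shifts: Qs = 2(P − 9) + 292.
New equilibrium: consumers pay $13, producers receive $4, Q = 300. (Wedge: Pb − Ps = 9.)
Burden on consumers: $3; on producers: $6. (They sum to $9.)
The less price-elastic side of the market bears the larger share of a per-unit tax.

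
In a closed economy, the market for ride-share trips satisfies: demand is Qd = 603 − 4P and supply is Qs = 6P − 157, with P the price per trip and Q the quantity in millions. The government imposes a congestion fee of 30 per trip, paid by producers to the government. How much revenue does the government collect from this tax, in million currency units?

Without the tax, 603 − 4P = 6P − 157 gives 10P = 760, so P* = 76 and Q* = 299.
With the tax collected from producers, supply shifts: Qs = 6(P − 30) − 157.
Solving gives Q = 227 with buyers paying 94 and producers receiving 64 (the 30 wedge).
Revenue = t · Q = 30 · 227 = 6810.

Tax revenue = 6810 million.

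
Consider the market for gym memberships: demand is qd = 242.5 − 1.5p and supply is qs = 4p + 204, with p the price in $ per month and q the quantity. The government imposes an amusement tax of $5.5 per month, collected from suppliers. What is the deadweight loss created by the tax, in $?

Deadweight loss = $16.5.

Before the tax: set 242.5 − 1.5p = 4p + 204 → p* = $7, q* = 232.
With the tax collected from suppliers, supply shifts: qs = 4(p − 5.5) + 204.
New equilibrium: buyers pay $11, suppliers receive $5.5, q = 226. (Wedge: pb − ps = 5.5.)
Quantity falls by |ΔQ| = |232 − 226| = 6.
DWL = ½ · t · |ΔQ| = ½ · 5.5 · 6 = $16.5.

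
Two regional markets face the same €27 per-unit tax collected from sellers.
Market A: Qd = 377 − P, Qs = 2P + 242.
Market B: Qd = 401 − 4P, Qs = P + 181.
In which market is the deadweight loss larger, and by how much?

Market B, by €48.6.

Market A: pre-tax P* = €45, Q* = 332; post-tax Q = 314; deadweight loss = €243.
Market B: pre-tax P* = €44, Q* = 225; post-tax Q = 203.4; deadweight loss = €291.6.
Difference: €243 vs €291.6 → market B is larger by €48.6.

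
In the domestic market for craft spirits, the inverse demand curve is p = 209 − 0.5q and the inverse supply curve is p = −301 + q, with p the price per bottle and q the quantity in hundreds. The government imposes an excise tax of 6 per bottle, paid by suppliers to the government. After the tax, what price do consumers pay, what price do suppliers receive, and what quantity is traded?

Rewrite in direct form: qd = 418 − 2p and qs = p + 301.
Without the tax, 418 − 2p = p + 301 gives 3p = 117, so p* = 39 and q* = 340.
With the tax collected from suppliers, supply shifts: qs = (p − 6) + 301.
New equilibrium: consumers pay 41, suppliers receive 35, q = 336. (Wedge: pb − ps = 6.)

Consumers pay 41; suppliers receive 35; quantity = 336.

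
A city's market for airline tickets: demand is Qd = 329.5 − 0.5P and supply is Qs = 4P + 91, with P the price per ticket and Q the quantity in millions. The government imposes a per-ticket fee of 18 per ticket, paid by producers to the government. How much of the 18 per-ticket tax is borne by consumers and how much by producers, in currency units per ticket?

Consumers bear 16 per ticket; producers bear 2 per ticket.

Before the tax: set 329.5 − 0.5P = 4P + 91 → P* = 53, Q* = 303.
With the tax collected from producers, supply shifts: Qs = 4(P − 18) + 91.
New equilibrium: consumers pay 69, producers receive 51, Q = 295. (Wedge: Pb − Ps = 18.)
Burden on consumers: 16; on producers: 2. (They sum to 18.)
The less price-elastic side of the market bears the larger share of a per-unit tax.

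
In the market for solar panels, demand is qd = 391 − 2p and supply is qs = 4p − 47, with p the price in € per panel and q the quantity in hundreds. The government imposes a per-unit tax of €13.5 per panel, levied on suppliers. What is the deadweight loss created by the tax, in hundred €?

Without the tax, 391 − 2p = 4p − 47 gives 6p = 438, so p* = €73 and q* = 245.
With the tax collected from suppliers, supply shifts: qs = 4(p − 13.5) − 47.
Solving gives q = 227 with consumers paying €82 and suppliers receiving €68.5 (the €13.5 wedge).
Quantity falls by |ΔQ| = |245 − 227| = 18.
DWL = ½ · t · |ΔQ| = ½ · 13.5 · 18 = €121.5.

Deadweight loss = €121.5 hundred.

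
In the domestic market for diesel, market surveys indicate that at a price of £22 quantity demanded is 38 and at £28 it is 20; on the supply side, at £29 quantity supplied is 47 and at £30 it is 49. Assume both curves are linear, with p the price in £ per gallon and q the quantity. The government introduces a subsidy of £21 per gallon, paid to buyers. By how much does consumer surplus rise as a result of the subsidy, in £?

Demand slope: (20 − 38)/(28 − 22) = -3, so qd = 104 − 3p.
Supply slope: (49 − 47)/(30 − 29) = 2, so qs = 2p − 11.
Before the subsidy: set 104 − 3p = 2p − 11 → p* = £23, q* = 35.
With a per-unit subsidy paid to buyers, each effectively pays p − 21, so demand becomes qd = 104 − 3(p − 21).
New equilibrium: buyers pay £14.6, suppliers receive £35.6, q = 60.2. (Wedge: pb − ps = −21.)
ΔCS is the trapezoid between Q = 60.2 and Q = 35 of height £8.4: ½ · (35 + 60.2) · 8.4 = £399.84.

Consumer surplus rises by £399.84.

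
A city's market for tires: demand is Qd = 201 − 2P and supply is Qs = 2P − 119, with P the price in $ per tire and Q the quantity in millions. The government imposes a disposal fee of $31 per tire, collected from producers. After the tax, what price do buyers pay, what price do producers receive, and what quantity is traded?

Before the tax: set 201 − 2P = 2P − 119 → P* = $80, Q* = 41.
With the tax collected from producers, supply shifts: Qs = 2(P − 31) − 119.
Solving gives Q = 10 with buyers paying $95.5 and producers receiving $64.5 (the $31 wedge).

Buyers pay $95.5; producers receive $64.5; quantity = 10.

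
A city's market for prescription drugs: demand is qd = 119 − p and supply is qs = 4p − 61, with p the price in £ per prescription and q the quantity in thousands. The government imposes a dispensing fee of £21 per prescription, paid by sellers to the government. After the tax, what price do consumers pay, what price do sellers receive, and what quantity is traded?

Without the tax, 119 − p = 4p − 61 gives 5p = 180, so p* = £36 and q* = 83.
With the tax collected from sellers, supply shifts: qs = 4(p − 21) − 61.
New equilibrium: consumers pay £52.8, sellers receive £31.8, q = 66.2. (Wedge: pb − ps = 21.)
The less price-elastic side of the market bears the larger share of a per-unit tax.

Consumers pay £52.8; sellers receive £31.8; quantity = 66.2.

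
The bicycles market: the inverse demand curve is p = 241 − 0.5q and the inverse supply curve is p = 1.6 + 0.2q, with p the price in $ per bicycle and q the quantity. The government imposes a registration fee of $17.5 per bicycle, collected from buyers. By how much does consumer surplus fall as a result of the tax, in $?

Rewrite in direct form: qd = 482 − 2p and qs = 5p − 8.
Without the tax, 482 − 2p = 5p − 8 gives 7p = 490, so p* = $70 and q* = 342.
With the tax collected from buyers, demand (in seller-price terms) shifts: qd = 482 − 2(p + 17.5).
Solving gives q = 317 with buyers paying $82.5 and sellers receiving $65 (the $17.5 wedge).
ΔCS is the trapezoid between Q = 317 and Q = 342 of height $12.5: ½ · (342 + 317) · 12.5 = $4118.75.

Consumer surplus falls by $4118.75.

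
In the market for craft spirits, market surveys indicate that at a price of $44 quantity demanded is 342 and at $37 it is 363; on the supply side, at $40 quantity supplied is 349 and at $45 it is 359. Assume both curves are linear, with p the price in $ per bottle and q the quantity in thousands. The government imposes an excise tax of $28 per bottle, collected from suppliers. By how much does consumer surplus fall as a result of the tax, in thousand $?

Demand slope: (363 − 342)/(37 − 44) = -3, so qd = 474 − 3p.
Supply slope: (359 − 349)/(45 − 40) = 2, so qs = 2p + 269.
Before the tax: set 474 − 3p = 2p + 269 → p* = $41, q* = 351.
With the tax collected from suppliers, supply shifts: qs = 2(p − 28) + 269.
Solving gives q = 317.4 with consumers paying $52.2 and suppliers receiving $24.2 (the $28 wedge).
ΔCS is the trapezoid between Q = 317.4 and Q = 351 of height $11.2: ½ · (351 + 317.4) · 11.2 = $3743.04.

Consumer surplus falls by $3743.04 thousand.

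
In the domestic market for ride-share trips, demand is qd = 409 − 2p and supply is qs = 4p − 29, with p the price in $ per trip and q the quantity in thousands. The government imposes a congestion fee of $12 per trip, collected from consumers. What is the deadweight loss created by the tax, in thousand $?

Deadweight loss = $96 thousand.

Before the tax: set 409 − 2p = 4p − 29 → p* = $73, q* = 263.
With the tax collected from consumers, demand (in seller-price terms) shifts: qd = 409 − 2(p + 12).
Solving gives q = 247 with consumers paying $81 and suppliers receiving $69 (the $12 wedge).
Quantity falls by |ΔQ| = |263 − 247| = 16.
DWL = ½ · t · |ΔQ| = ½ · 12 · 16 = $96.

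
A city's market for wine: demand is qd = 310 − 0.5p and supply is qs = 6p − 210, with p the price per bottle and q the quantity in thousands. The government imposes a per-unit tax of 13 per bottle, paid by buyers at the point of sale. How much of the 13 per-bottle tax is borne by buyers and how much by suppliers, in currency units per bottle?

Before the tax: set 310 − 0.5p = 6p − 210 → p* = 80, q* = 270.
With the tax collected from buyers, demand (in seller-price terms) shifts: qd = 310 − 0.5(p + 13).
Solving gives q = 264 with buyers paying 92 and suppliers receiving 79 (the 13 wedge).
Burden on buyers: 12; on suppliers: 1. (They sum to 13.)
The less price-elastic side of the market bears the larger share of a per-unit tax.

Buyers bear 12 per bottle; suppliers bear 1 per bottle.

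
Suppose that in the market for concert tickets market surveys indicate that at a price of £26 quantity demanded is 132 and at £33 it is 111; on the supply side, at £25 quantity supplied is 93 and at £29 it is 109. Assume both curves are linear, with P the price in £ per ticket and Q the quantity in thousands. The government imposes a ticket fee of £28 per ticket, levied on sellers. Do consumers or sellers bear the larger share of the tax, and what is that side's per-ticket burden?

Demand slope: (111 − 132)/(33 − 26) = -3, so Qd = 210 − 3P.
Supply slope: (109 − 93)/(29 − 25) = 4, so Qs = 4P − 7.
Without the tax, 210 − 3P = 4P − 7 gives 7P = 217, so P* = £31 and Q* = 117.
With the tax collected from sellers, supply shifts: Qs = 4(P − 28) − 7.
New equilibrium: consumers pay £47, sellers receive £19, Q = 69. (Wedge: Pb − Ps = 28.)
Per-ticket burden: consumers £16, sellers £12.
Consumers take the larger share because demand is less price-elastic here (demand slope 3 vs supply slope 4).
The less price-elastic side of the market bears the larger share of a per-unit tax.

Consumers bear the larger share: £16 per ticket.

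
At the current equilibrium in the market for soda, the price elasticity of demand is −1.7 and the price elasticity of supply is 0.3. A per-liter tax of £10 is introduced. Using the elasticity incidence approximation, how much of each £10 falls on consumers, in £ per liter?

Incidence ratio: consumers' share ≈ εs / (εs + |εd|) = 0.3 / (0.3 + 1.7) = 0.15.
So consumers bear ≈ 0.15 × £10 = £1.5; sellers bear £8.5.

Consumers bear ≈ £1.5 per liter.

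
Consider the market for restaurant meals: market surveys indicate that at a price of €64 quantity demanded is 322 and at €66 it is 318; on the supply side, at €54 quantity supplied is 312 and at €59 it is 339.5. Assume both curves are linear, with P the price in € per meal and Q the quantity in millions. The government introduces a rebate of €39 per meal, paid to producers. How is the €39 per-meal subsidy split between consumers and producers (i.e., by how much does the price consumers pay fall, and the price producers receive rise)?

Demand slope: (318 − 322)/(66 − 64) = -2, so Qd = 450 − 2P.
Supply slope: (339.5 − 312)/(59 − 54) = 5.5, so Qs = 5.5P + 15.
Before the subsidy: set 450 − 2P = 5.5P + 15 → P* = €58, Q* = 334.
With a per-unit subsidy paid to producers, each receives P + 39 per unit sold, so supply becomes Qs = 5.5(P + 39) + 15.
New equilibrium: consumers pay €29.4, producers receive €68.4, Q = 391.2. (Wedge: Pb − Ps = −39.)
Gain to consumers: €28.6; to producers: €10.4. (They sum to €39.)

Consumers gain €28.6 per meal; producers gain €10.4 per meal.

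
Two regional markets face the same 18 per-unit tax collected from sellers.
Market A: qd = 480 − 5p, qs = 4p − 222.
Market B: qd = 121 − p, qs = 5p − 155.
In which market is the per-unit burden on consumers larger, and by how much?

Market A: pre-tax p* = 78, q* = 90; post-tax q = 50; per-unit burden on consumers = 8.
Market B: pre-tax p* = 46, q* = 75; post-tax q = 60; per-unit burden on consumers = 15.
Difference: 8 vs 15 → market B is larger by 7.

Market B, by 7.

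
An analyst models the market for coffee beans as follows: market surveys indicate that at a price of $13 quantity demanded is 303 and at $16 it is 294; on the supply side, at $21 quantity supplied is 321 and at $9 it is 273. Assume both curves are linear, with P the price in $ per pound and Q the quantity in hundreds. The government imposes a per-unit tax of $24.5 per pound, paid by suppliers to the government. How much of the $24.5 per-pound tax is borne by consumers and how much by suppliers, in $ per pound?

Demand slope: (294 − 303)/(16 − 13) = -3, so Qd = 342 − 3P.
Supply slope: (273 − 321)/(9 − 21) = 4, so Qs = 4P + 237.
Before the tax: set 342 − 3P = 4P + 237 → P* = $15, Q* = 297.
With the tax collected from suppliers, supply shifts: Qs = 4(P − 24.5) + 237.
Solving gives Q = 255 with consumers paying $29 and suppliers receiving $4.5 (the $24.5 wedge).
Burden on consumers: $14; on suppliers: $10.5. (They sum to $24.5.)
The less price-elastic side of the market bears the larger share of a per-unit tax.

Consumers bear $14 per pound; suppliers bear $10.5 per pound.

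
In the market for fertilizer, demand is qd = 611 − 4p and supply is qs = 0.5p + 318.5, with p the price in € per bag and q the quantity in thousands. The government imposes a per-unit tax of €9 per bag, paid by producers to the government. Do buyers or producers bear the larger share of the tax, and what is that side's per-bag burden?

Before the tax: set 611 − 4p = 0.5p + 318.5 → p* = €65, q* = 351.
With the tax collected from producers, supply shifts: qs = 0.5(p − 9) + 318.5.
New equilibrium: buyers pay €66, producers receive €57, q = 347. (Wedge: pb − ps = 9.)
Per-bag burden: buyers €1, producers €8.
Producers take the larger share because supply is less price-elastic here (demand slope 4 vs supply slope 0.5).
The less price-elastic side of the market bears the larger share of a per-unit tax.

Producers bear the larger share: €8 per bag.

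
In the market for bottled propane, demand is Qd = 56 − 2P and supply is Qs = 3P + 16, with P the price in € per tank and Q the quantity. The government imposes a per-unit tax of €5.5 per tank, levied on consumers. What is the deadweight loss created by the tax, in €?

Deadweight loss = €18.15.

Without the tax, 56 − 2P = 3P + 16 gives 5P = 40, so P* = €8 and Q* = 40.
With the tax collected from consumers, demand (in seller-price terms) shifts: Qd = 56 − 2(P + 5.5).
New equilibrium: consumers pay €11.3, producers receive €5.8, Q = 33.4. (Wedge: Pb − Ps = 5.5.)
Quantity falls by |ΔQ| = |40 − 33.4| = 6.6.
DWL = ½ · t · |ΔQ| = ½ · 5.5 · 6.6 = €18.15.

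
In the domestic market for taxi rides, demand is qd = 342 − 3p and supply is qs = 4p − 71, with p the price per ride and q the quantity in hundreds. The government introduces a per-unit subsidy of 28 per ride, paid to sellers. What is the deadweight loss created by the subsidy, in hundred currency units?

Deadweight loss = 672 hundred.

Without the subsidy, 342 − 3p = 4p − 71 gives 7p = 413, so p* = 59 and q* = 165.
With a per-unit subsidy paid to sellers, each receives p + 28 per unit sold, so supply becomes qs = 4(p + 28) − 71.
Solving gives q = 213 with buyers paying 43 and sellers receiving 71 (the 28 wedge).
Quantity rises by |ΔQ| = |165 − 213| = 48.
DWL = ½ · t · |ΔQ| = ½ · 28 · 48 = 672.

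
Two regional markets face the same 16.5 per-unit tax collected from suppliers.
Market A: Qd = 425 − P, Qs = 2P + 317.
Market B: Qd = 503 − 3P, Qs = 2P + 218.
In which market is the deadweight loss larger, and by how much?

Market A: pre-tax P* = 36, Q* = 389; post-tax Q = 378; deadweight loss = 90.75.
Market B: pre-tax P* = 57, Q* = 332; post-tax Q = 312.2; deadweight loss = 163.35.
Difference: 90.75 vs 163.35 → market B is larger by 72.6.

Market B, by 72.6.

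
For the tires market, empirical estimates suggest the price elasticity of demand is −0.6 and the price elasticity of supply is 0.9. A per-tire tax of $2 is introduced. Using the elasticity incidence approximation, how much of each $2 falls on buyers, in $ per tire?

Incidence ratio: buyers' share ≈ εs / (εs + |εd|) = 0.9 / (0.9 + 0.6) = 0.6.
So buyers bear ≈ 0.6 × $2 = $1.2; suppliers bear $0.8.

Buyers bear ≈ $1.2 per tire.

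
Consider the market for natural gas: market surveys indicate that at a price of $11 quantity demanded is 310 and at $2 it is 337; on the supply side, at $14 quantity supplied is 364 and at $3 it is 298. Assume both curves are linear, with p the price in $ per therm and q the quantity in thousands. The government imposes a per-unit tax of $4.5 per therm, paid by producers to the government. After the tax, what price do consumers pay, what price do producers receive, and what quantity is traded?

Demand slope: (337 − 310)/(2 − 11) = -3, so qd = 343 − 3p.
Supply slope: (298 − 364)/(3 − 14) = 6, so qs = 6p + 280.
Before the tax: set 343 − 3p = 6p + 280 → p* = $7, q* = 322.
With the tax collected from producers, supply shifts: qs = 6(p − 4.5) + 280.
New equilibrium: consumers pay $10, producers receive $5.5, q = 313. (Wedge: pb − ps = 4.5.)
The less price-elastic side of the market bears the larger share of a per-unit tax.

Consumers pay $10; producers receive $5.5; quantity = 313.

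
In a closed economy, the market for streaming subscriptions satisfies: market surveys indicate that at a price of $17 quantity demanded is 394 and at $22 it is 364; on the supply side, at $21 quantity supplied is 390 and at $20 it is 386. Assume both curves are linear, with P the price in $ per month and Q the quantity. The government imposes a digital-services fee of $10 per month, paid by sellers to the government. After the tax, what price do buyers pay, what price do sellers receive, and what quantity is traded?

Demand slope: (364 − 394)/(22 − 17) = -6, so Qd = 496 − 6P.
Supply slope: (386 − 390)/(20 − 21) = 4, so Qs = 4P + 306.
Before the tax: set 496 − 6P = 4P + 306 → P* = $19, Q* = 382.
With the tax collected from sellers, supply shifts: Qs = 4(P − 10) + 306.
Solving gives Q = 358 with buyers paying $23 and sellers receiving $13 (the $10 wedge).

Buyers pay $23; sellers receive $13; quantity = 358.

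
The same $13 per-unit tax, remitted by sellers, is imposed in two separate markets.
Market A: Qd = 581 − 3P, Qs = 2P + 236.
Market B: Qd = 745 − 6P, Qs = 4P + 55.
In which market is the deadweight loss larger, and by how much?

Market B, by $101.4.

Market A: pre-tax P* = $69, Q* = 374; post-tax Q = 358.4; deadweight loss = $101.4.
Market B: pre-tax P* = $69, Q* = 331; post-tax Q = 299.8; deadweight loss = $202.8.
Difference: $101.4 vs $202.8 → market B is larger by $101.4.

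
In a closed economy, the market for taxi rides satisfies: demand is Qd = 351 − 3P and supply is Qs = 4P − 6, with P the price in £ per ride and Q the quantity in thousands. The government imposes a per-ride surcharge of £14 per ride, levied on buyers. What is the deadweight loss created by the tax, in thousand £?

Without the tax, 351 − 3P = 4P − 6 gives 7P = 357, so P* = £51 and Q* = 198.
With the tax collected from buyers, demand (in seller-price terms) shifts: Qd = 351 − 3(P + 14).
New equilibrium: buyers pay £59, sellers receive £45, Q = 174. (Wedge: Pb − Ps = 14.)
Quantity falls by |ΔQ| = |198 − 174| = 24.
DWL = ½ · t · |ΔQ| = ½ · 14 · 24 = £168.

Deadweight loss = £168 thousand.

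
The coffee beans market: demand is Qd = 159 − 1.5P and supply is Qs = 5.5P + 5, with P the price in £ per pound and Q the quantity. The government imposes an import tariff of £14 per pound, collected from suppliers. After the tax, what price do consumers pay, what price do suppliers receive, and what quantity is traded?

Consumers pay £33; suppliers receive £19; quantity = 109.5.

Before the tax: set 159 − 1.5P = 5.5P + 5 → P* = £22, Q* = 126.
With the tax collected from suppliers, supply shifts: Qs = 5.5(P − 14) + 5.
New equilibrium: consumers pay £33, suppliers receive £19, Q = 109.5. (Wedge: Pb − Ps = 14.)
The less price-elastic side of the market bears the larger share of a per-unit tax.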